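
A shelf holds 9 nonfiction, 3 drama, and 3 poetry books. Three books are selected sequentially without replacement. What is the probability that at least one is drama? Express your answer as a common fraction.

P(no drama) = 12/15 × 11/14 × 10/13 = 1320/2730 = 44/91.
P(at least one) = 1 − 44/91 = 47/91.

47/91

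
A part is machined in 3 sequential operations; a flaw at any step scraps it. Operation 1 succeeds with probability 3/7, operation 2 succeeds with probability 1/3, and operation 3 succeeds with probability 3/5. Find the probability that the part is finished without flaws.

Multiplying along the chain,
P = 3/7 × 1/3 × 3/5 = 9/105 = 3/35.

3/35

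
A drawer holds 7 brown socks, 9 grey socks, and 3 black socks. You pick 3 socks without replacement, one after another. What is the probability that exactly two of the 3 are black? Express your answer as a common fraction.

16/323

One ordering (black drawn first) has probability 3/19 × 2/18 × 16/17 = 96/5814 = 16/969.
There are C(3,2) = 3 such orderings, each equally likely, so P = 3 × 16/969 = 16/323.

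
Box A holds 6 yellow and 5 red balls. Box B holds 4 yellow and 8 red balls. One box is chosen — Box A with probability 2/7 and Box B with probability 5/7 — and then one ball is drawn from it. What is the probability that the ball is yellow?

13/33

From Box A: P(yellow) = 6/11.
From Box B: P(yellow) = 4/12.
Total probability = (2/7)(6/11) + (5/7)(4/12) = 13/33.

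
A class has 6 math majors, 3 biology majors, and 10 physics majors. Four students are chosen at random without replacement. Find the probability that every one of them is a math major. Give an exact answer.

P(all math majors) = 6/19 × 5/18 × 4/17 × 3/16 = 360/93024 = 5/1292.

5/1292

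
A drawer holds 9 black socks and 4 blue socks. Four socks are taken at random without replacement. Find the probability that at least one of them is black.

714/715

P(no black) = 4/13 × 3/12 × 2/11 × 1/10 = 24/17160 = 1/715.
P(at least one) = 1 − 1/715 = 714/715.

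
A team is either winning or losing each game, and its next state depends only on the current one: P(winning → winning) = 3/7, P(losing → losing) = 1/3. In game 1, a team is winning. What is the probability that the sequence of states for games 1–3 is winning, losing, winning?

Game 1 is given. For each transition, use the conditional probability from the current state:
P(losing | winning) = 4/7; P(winning | losing) = 2/3.
P = 4/7 × 2/3 = 8/21.

8/21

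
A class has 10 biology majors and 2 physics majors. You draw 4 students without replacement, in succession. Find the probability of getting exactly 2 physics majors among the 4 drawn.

One ordering (physics majors drawn first) has probability 2/12 × 1/11 × 10/10 × 9/9 = 180/11880 = 1/66.
There are C(4,2) = 6 such orderings, each equally likely, so P = 6 × 1/66 = 1/11.

1/11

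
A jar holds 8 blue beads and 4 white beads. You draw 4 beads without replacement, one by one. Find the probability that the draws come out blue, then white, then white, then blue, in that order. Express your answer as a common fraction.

28/495

Multiply the probability of each draw given the previous ones:
P = 8/12 × 4/11 × 3/10 × 7/9 = 672/11880 = 28/495.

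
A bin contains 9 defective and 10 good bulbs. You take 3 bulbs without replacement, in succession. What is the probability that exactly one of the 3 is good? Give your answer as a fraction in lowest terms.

One ordering (good drawn first) has probability 10/19 × 9/18 × 8/17 = 720/5814 = 40/323.
There are C(3,1) = 3 such orderings, each equally likely, so P = 3 × 40/323 = 120/323.

120/323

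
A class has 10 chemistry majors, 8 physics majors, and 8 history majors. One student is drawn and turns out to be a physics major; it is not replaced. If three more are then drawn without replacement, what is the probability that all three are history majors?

With the first student removed, 8 history majors remain out of 25.
P = 8/25 × 7/24 × 6/23 = 336/13800 = 14/575.

14/575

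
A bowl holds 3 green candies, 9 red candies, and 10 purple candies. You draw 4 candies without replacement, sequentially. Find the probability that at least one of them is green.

P(no green) = 19/22 × 18/21 × 17/20 × 16/19 = 93024/175560 = 204/385.
P(at least one) = 1 − 204/385 = 181/385.

181/385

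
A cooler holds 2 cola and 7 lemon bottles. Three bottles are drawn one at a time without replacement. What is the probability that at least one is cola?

P(no cola) = 7/9 × 6/8 × 5/7 = 210/504 = 5/12.
P(at least one) = 1 − 5/12 = 7/12.

7/12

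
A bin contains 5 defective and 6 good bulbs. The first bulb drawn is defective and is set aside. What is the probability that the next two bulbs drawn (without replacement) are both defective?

2/15

With the first bulb removed, 4 defective remain out of 10.
P = 4/10 × 3/9 = 12/90 = 2/15.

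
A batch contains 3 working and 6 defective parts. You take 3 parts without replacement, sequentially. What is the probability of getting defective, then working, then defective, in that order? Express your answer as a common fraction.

5/28

Multiply the probability of each draw given the previous ones:
P = 6/9 × 3/8 × 5/7 = 90/504 = 5/28.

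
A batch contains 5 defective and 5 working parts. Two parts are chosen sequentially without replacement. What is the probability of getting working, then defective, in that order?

Chain rule:
P = 5/10 × 5/9 = 25/90 = 5/18.

5/18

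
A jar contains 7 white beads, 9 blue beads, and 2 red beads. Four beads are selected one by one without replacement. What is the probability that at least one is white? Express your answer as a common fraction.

P(no white) = 11/18 × 10/17 × 9/16 × 8/15 = 7920/73440 = 11/102.
P(at least one) = 1 − 11/102 = 91/102.

91/102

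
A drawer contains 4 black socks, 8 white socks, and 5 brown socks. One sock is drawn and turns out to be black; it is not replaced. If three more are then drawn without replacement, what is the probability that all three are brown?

1/56

With the first sock removed, 5 brown remain out of 16.
P = 5/16 × 4/15 × 3/14 = 60/3360 = 1/56.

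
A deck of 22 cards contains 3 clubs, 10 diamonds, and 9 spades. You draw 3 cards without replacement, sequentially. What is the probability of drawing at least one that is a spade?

57/70

P(no spades) = 13/22 × 12/21 × 11/20 = 1716/9240 = 13/70.
P(at least one) = 1 − 13/70 = 57/70.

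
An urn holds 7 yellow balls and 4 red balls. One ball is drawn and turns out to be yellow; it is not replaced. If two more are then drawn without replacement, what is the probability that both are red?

With the first ball removed, 4 red remain out of 10.
P = 4/10 × 3/9 = 12/90 = 2/15.

2/15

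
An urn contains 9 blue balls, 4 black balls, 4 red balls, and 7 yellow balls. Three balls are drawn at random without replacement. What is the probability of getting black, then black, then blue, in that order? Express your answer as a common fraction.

Each draw changes the counts, so multiply the conditional probabilities along the sequence:
P = 4/24 × 3/23 × 9/22 = 108/12144 = 9/1012.

9/1012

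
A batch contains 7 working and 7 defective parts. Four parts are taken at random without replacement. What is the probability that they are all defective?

P = 7/14 × 6/13 × 5/12 × 4/11 = 840/24024 = 5/143.

5/143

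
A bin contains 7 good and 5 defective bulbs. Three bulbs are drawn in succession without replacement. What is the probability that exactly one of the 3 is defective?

One ordering (defective drawn first) has probability 5/12 × 7/11 × 6/10 = 210/1320 = 7/44.
There are C(3,1) = 3 such orderings, each equally likely, so P = 3 × 7/44 = 21/44.

21/44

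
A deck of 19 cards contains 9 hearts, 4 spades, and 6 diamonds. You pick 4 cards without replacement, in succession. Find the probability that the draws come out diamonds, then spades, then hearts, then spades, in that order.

Each draw changes the counts, so multiply the conditional probabilities along the sequence:
P = 6/19 × 4/18 × 9/17 × 3/16 = 648/93024 = 9/1292.

9/1292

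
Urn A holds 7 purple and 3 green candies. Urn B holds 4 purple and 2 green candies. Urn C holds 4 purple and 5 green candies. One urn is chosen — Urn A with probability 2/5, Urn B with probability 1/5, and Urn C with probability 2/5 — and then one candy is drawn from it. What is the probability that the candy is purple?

133/225

From Urn A: P(purple) = 7/10.
From Urn B: P(purple) = 4/6.
From Urn C: P(purple) = 4/9.
Total probability = (2/5)(7/10) + (1/5)(4/6) + (2/5)(4/9) = 133/225.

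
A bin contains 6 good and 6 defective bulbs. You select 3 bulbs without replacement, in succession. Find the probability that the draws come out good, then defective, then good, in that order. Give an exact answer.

Chain rule:
P = 6/12 × 6/11 × 5/10 = 180/1320 = 3/22.

3/22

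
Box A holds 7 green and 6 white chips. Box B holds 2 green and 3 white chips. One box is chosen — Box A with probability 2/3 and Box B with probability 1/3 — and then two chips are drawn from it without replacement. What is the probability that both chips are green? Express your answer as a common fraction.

83/390

From Box A: P(both green) = (7/13)(6/12) = 7/26.
From Box B: P(both green) = (2/5)(1/4) = 1/10.
Total probability = (2/3)(7/26) + (1/3)(1/10) = 83/390.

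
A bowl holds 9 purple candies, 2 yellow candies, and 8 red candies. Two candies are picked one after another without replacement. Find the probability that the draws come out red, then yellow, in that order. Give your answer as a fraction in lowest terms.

8/171

Each draw changes the counts, so multiply the conditional probabilities along the sequence:
P = 8/19 × 2/18 = 16/342 = 8/171.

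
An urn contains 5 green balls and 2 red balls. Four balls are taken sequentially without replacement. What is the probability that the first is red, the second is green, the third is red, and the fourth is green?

1/21

Multiply the probability of each draw given the previous ones:
P = 2/7 × 5/6 × 1/5 × 4/4 = 40/840 = 1/21.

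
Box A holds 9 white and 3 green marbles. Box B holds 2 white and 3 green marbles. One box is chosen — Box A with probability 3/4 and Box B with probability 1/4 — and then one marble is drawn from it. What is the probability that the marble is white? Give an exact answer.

53/80

From Box A: P(white) = 9/12.
From Box B: P(white) = 2/5.
Total probability = (3/4)(9/12) + (1/4)(2/5) = 53/80.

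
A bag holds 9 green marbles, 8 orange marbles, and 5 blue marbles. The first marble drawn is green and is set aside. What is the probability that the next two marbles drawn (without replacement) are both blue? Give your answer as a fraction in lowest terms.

With the first marble removed, 5 blue remain out of 21.
P = 5/21 × 4/20 = 20/420 = 1/21.

1/21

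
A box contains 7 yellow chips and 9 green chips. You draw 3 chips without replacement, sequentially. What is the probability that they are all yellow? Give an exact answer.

1/16

P(every draw is yellow) = 7/16 × 6/15 × 5/14 = 210/3360 = 1/16.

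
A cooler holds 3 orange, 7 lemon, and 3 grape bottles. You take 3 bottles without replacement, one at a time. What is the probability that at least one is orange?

P(no orange) = 10/13 × 9/12 × 8/11 = 720/1716 = 60/143.
P(at least one) = 1 − 60/143 = 83/143.

83/143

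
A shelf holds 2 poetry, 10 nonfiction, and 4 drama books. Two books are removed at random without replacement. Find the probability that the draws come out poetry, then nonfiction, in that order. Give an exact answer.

Chain rule:
P = 2/16 × 10/15 = 20/240 = 1/12.

1/12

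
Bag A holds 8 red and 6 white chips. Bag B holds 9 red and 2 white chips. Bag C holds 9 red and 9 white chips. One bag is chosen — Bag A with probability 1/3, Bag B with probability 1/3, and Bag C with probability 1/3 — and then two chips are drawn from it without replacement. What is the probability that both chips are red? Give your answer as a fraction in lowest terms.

From Bag A: P(both red) = (8/14)(7/13) = 4/13.
From Bag B: P(both red) = (9/11)(8/10) = 36/55.
From Bag C: P(both red) = (9/18)(8/17) = 4/17.
Total probability = (1/3)(4/13) + (1/3)(36/55) + (1/3)(4/17) = 4852/12155.

4852/12155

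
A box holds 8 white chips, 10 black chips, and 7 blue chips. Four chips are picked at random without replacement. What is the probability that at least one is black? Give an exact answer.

P(no black) = 15/25 × 14/24 × 13/23 × 12/22 = 32760/303600 = 273/2530.
P(at least one) = 1 − 273/2530 = 2257/2530.

2257/2530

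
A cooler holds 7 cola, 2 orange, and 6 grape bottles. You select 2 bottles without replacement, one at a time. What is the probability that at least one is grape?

P(no grape) = 9/15 × 8/14 = 72/210 = 12/35.
P(at least one) = 1 − 12/35 = 23/35.

23/35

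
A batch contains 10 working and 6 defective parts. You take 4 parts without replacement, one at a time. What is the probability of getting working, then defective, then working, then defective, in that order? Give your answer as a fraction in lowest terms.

Each draw changes the counts, so multiply the conditional probabilities along the sequence:
P = 10/16 × 6/15 × 9/14 × 5/13 = 2700/43680 = 45/728.

45/728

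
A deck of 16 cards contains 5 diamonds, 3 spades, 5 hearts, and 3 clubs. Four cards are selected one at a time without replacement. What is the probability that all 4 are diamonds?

1/364

P(every draw is a diamond) = 5/16 × 4/15 × 3/14 × 2/13 = 120/43680 = 1/364.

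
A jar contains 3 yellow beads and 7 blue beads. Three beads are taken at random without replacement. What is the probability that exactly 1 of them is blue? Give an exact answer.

One ordering (blue drawn first) has probability 7/10 × 3/9 × 2/8 = 42/720 = 7/120.
There are C(3,1) = 3 such orderings, each equally likely, so P = 3 × 7/120 = 7/40.

7/40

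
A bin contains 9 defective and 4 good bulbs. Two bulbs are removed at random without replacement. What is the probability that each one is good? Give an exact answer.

1/13

P = 4/13 × 3/12 = 12/156 = 1/13.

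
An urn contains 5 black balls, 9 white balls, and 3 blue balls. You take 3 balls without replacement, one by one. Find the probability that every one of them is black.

1/68

P(all black) = 5/17 × 4/16 × 3/15 = 60/4080 = 1/68.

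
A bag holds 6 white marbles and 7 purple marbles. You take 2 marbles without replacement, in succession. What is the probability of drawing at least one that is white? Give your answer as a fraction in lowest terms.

19/26

P(no white) = 7/13 × 6/12 = 42/156 = 7/26.
P(at least one) = 1 − 7/26 = 19/26.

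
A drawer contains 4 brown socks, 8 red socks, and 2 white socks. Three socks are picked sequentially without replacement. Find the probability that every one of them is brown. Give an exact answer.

1/91

P(every draw is brown) = 4/14 × 3/13 × 2/12 = 24/2184 = 1/91.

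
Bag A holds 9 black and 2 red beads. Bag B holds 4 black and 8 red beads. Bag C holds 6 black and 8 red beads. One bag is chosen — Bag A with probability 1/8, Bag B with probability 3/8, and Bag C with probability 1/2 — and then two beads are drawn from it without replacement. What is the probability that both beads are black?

From Bag A: P(both black) = (9/11)(8/10) = 36/55.
From Bag B: P(both black) = (4/12)(3/11) = 1/11.
From Bag C: P(both black) = (6/14)(5/13) = 15/91.
Total probability = (1/8)(36/55) + (3/8)(1/11) + (1/2)(15/91) = 7941/40040.

7941/40040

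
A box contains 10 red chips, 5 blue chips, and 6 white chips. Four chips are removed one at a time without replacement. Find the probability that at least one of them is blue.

P(no blue) = 16/21 × 15/20 × 14/19 × 13/18 = 43680/143640 = 52/171.
P(at least one) = 1 − 52/171 = 119/171.

119/171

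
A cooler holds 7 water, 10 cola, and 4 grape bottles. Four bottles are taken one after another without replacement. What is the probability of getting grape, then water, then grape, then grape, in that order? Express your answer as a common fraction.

Multiply the probability of each draw given the previous ones:
P = 4/21 × 7/20 × 3/19 × 2/18 = 168/143640 = 1/855.

1/855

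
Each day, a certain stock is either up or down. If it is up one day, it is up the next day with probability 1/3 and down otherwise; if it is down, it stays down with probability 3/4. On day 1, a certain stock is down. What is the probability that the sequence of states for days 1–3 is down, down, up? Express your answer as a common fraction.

Day 1 is given. For each transition, use the conditional probability from the current state:
P(down | down) = 3/4; P(up | down) = 1/4.
P = 3/4 × 1/4 = 3/16.

3/16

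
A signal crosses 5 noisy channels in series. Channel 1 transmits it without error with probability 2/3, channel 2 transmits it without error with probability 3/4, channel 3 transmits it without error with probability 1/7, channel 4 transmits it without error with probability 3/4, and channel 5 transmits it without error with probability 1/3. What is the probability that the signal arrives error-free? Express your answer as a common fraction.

Multiplying along the chain,
P = 2/3 × 3/4 × 1/7 × 3/4 × 1/3 = 18/1008 = 1/56.

1/56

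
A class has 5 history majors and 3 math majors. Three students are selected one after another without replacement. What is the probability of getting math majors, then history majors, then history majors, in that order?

5/28

Multiply the probability of each draw given the previous ones:
P = 3/8 × 5/7 × 4/6 = 60/336 = 5/28.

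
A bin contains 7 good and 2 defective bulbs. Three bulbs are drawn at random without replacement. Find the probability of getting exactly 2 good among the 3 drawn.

1/2

One ordering (good drawn first) has probability 7/9 × 6/8 × 2/7 = 84/504 = 1/6.
There are C(3,2) = 3 such orderings, each equally likely, so P = 3 × 1/6 = 1/2.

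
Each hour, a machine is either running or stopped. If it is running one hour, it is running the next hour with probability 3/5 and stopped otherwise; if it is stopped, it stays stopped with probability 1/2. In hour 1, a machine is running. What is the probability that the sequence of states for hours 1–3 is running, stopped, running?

1/5

Hour 1 is given. For each transition, use the conditional probability from the current state:
P(stopped | running) = 2/5; P(running | stopped) = 1/2.
P = 2/5 × 1/2 = 2/10 = 1/5.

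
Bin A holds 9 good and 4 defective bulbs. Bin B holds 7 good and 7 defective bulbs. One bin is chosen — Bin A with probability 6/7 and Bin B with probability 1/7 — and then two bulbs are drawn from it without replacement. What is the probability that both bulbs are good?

3/7

From Bin A: P(both good) = (9/13)(8/12) = 6/13.
From Bin B: P(both good) = (7/14)(6/13) = 3/13.
Total probability = (6/7)(6/13) + (1/7)(3/13) = 3/7.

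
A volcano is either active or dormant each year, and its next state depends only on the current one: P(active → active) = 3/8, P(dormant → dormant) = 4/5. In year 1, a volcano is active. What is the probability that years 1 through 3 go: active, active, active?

9/64

Year 1 is given. For each transition, use the conditional probability from the current state:
P(active | active) = 3/8; P(active | active) = 3/8.
P = 3/8 × 3/8 = 9/64.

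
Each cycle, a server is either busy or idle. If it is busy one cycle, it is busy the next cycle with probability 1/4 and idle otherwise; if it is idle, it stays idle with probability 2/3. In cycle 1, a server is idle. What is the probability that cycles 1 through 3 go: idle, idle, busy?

Cycle 1 is given. For each transition, use the conditional probability from the current state:
P(idle | idle) = 2/3; P(busy | idle) = 1/3.
P = 2/3 × 1/3 = 2/9.

2/9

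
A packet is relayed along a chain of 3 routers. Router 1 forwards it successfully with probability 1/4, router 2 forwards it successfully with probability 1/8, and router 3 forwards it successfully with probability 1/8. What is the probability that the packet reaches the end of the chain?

1/256

The events are sequential, so multiply the conditional probabilities:
P = 1/4 × 1/8 × 1/8 = 1/256.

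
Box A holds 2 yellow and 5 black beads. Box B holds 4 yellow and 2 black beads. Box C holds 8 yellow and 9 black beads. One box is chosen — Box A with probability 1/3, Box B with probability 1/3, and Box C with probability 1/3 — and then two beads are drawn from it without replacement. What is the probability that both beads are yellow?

2333/10710

From Box A: P(both yellow) = (2/7)(1/6) = 1/21.
From Box B: P(both yellow) = (4/6)(3/5) = 2/5.
From Box C: P(both yellow) = (8/17)(7/16) = 7/34.
Total probability = (1/3)(1/21) + (1/3)(2/5) + (1/3)(7/34) = 2333/10710.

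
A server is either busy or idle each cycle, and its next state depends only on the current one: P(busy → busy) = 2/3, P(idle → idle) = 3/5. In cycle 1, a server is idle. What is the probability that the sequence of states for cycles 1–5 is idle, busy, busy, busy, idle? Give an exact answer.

Cycle 1 is given. For each transition, use the conditional probability from the current state:
P(busy | idle) = 2/5; P(busy | busy) = 2/3; P(busy | busy) = 2/3; P(idle | busy) = 1/3.
P = 2/5 × 2/3 × 2/3 × 1/3 = 8/135.

8/135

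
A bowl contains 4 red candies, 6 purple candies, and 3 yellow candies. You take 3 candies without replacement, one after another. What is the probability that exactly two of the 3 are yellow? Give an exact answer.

One ordering (yellow drawn first) has probability 3/13 × 2/12 × 10/11 = 60/1716 = 5/143.
There are C(3,2) = 3 such orderings, each equally likely, so P = 3 × 5/143 = 15/143.

15/143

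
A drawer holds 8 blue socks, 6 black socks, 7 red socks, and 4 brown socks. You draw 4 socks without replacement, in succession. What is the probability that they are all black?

3/2530

P(all black) = 6/25 × 5/24 × 4/23 × 3/22 = 360/303600 = 3/2530.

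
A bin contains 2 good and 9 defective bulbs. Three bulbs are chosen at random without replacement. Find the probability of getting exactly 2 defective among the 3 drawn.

24/55

One ordering (defective drawn first) has probability 9/11 × 8/10 × 2/9 = 144/990 = 8/55.
There are C(3,2) = 3 such orderings, each equally likely, so P = 3 × 8/55 = 24/55.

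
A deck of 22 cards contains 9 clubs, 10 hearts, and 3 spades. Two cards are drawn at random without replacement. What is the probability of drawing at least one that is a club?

P(no clubs) = 13/22 × 12/21 = 156/462 = 26/77.
P(at least one) = 1 − 26/77 = 51/77.

51/77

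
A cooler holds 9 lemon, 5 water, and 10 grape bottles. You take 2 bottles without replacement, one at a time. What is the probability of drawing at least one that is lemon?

P(no lemon) = 15/24 × 14/23 = 210/552 = 35/92.
P(at least one) = 1 − 35/92 = 57/92.

57/92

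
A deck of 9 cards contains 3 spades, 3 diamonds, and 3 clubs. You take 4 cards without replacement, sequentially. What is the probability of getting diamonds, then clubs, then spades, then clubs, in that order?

Each draw changes the counts, so multiply the conditional probabilities along the sequence:
P = 3/9 × 3/8 × 3/7 × 2/6 = 54/3024 = 1/56.

1/56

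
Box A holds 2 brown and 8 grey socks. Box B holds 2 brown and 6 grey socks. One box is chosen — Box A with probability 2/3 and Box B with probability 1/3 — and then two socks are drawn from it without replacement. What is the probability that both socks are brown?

101/3780

From Box A: P(both brown) = (2/10)(1/9) = 1/45.
From Box B: P(both brown) = (2/8)(1/7) = 1/28.
Total probability = (2/3)(1/45) + (1/3)(1/28) = 101/3780.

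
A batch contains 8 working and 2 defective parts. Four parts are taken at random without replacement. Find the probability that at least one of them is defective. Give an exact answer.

2/3

P(no defective) = 8/10 × 7/9 × 6/8 × 5/7 = 1680/5040 = 1/3.
P(at least one) = 1 − 1/3 = 2/3.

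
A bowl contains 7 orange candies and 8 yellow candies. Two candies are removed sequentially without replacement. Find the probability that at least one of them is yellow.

4/5

P(no yellow) = 7/15 × 6/14 = 42/210 = 1/5.
P(at least one) = 1 − 1/5 = 4/5.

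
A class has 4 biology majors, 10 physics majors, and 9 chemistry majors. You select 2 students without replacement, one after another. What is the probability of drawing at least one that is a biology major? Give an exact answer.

P(no biology majors) = 19/23 × 18/22 = 342/506 = 171/253.
P(at least one) = 1 − 171/253 = 82/253.

82/253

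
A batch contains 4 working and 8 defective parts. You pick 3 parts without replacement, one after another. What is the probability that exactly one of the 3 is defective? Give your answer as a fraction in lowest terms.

One ordering (defective drawn first) has probability 8/12 × 4/11 × 3/10 = 96/1320 = 4/55.
There are C(3,1) = 3 such orderings, each equally likely, so P = 3 × 4/55 = 12/55.

12/55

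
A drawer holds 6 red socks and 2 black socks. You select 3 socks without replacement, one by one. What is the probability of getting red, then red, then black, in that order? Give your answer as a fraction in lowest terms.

5/28

Multiply the probability of each draw given the previous ones:
P = 6/8 × 5/7 × 2/6 = 60/336 = 5/28.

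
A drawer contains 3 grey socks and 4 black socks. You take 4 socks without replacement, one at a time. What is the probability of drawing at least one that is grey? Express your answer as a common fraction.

34/35

P(no grey) = 4/7 × 3/6 × 2/5 × 1/4 = 24/840 = 1/35.
P(at least one) = 1 − 1/35 = 34/35.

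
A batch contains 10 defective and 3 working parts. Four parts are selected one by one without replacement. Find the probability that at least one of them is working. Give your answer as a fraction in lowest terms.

101/143

P(no working) = 10/13 × 9/12 × 8/11 × 7/10 = 5040/17160 = 42/143.
P(at least one) = 1 − 42/143 = 101/143.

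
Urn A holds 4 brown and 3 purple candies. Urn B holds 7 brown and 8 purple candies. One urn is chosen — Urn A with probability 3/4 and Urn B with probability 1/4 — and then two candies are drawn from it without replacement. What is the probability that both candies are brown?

37/140

From Urn A: P(both brown) = (4/7)(3/6) = 2/7.
From Urn B: P(both brown) = (7/15)(6/14) = 1/5.
Total probability = (3/4)(2/7) + (1/4)(1/5) = 37/140.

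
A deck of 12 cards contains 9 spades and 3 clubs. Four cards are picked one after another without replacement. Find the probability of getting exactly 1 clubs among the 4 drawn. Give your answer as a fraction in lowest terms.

28/55

One ordering (a club drawn first) has probability 3/12 × 9/11 × 8/10 × 7/9 = 1512/11880 = 7/55.
There are C(4,1) = 4 such orderings, each equally likely, so P = 4 × 7/55 = 28/55.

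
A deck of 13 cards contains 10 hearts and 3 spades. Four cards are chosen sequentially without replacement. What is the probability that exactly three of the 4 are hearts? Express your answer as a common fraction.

One ordering (hearts drawn first) has probability 10/13 × 9/12 × 8/11 × 3/10 = 2160/17160 = 18/143.
There are C(4,3) = 4 such orderings, each equally likely, so P = 4 × 18/143 = 72/143.

72/143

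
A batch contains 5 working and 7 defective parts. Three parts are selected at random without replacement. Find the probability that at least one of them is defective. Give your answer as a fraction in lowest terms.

21/22

P(no defective) = 5/12 × 4/11 × 3/10 = 60/1320 = 1/22.
P(at least one) = 1 − 1/22 = 21/22.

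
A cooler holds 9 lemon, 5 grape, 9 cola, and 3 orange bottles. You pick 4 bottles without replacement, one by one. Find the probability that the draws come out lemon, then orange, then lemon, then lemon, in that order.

Each draw changes the counts, so multiply the conditional probabilities along the sequence:
P = 9/26 × 3/25 × 8/24 × 7/23 = 1512/358800 = 63/14950.

63/14950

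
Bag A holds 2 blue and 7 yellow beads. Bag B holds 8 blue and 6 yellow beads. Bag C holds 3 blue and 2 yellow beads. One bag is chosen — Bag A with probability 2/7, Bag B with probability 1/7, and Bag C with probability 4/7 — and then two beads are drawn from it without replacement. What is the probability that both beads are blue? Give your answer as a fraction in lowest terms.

1829/8190

From Bag A: P(both blue) = (2/9)(1/8) = 1/36.
From Bag B: P(both blue) = (8/14)(7/13) = 4/13.
From Bag C: P(both blue) = (3/5)(2/4) = 3/10.
Total probability = (2/7)(1/36) + (1/7)(4/13) + (4/7)(3/10) = 1829/8190.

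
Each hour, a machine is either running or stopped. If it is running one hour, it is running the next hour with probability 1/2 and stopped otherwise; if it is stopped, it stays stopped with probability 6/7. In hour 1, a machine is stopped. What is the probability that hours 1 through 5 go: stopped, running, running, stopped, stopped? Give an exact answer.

3/98

Hour 1 is given. For each transition, use the conditional probability from the current state:
P(running | stopped) = 1/7; P(running | running) = 1/2; P(stopped | running) = 1/2; P(stopped | stopped) = 6/7.
P = 1/7 × 1/2 × 1/2 × 6/7 = 6/196 = 3/98.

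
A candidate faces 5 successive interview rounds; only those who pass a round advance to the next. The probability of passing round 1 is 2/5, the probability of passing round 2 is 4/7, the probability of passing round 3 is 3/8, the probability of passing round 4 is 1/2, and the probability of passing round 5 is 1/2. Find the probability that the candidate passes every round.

The events are sequential, so multiply the conditional probabilities:
P = 2/5 × 4/7 × 3/8 × 1/2 × 1/2 = 24/1120 = 3/140.

3/140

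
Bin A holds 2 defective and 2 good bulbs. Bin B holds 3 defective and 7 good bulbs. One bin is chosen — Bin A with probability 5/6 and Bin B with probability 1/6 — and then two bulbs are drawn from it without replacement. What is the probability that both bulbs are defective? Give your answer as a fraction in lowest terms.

3/20

From Bin A: P(both defective) = (2/4)(1/3) = 1/6.
From Bin B: P(both defective) = (3/10)(2/9) = 1/15.
Total probability = (5/6)(1/6) + (1/6)(1/15) = 3/20.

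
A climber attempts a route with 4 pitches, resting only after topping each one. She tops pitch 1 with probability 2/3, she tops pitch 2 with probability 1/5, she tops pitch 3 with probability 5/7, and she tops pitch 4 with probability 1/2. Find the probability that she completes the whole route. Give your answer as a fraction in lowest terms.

The events are sequential, so multiply the conditional probabilities:
P = 2/3 × 1/5 × 5/7 × 1/2 = 10/210 = 1/21.

1/21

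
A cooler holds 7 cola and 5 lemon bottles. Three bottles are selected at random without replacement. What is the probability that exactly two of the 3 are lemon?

One ordering (lemon drawn first) has probability 5/12 × 4/11 × 7/10 = 140/1320 = 7/66.
There are C(3,2) = 3 such orderings, each equally likely, so P = 3 × 7/66 = 7/22.

7/22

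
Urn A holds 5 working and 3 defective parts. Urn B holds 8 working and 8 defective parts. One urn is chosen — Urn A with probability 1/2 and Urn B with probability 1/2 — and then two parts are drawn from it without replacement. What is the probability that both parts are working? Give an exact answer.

31/105

From Urn A: P(both working) = (5/8)(4/7) = 5/14.
From Urn B: P(both working) = (8/16)(7/15) = 7/30.
Total probability = (1/2)(5/14) + (1/2)(7/30) = 31/105.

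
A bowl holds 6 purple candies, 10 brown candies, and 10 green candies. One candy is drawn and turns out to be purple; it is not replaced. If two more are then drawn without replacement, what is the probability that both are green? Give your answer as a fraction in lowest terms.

With the first candy removed, 10 green remain out of 25.
P = 10/25 × 9/24 = 90/600 = 3/20.

3/20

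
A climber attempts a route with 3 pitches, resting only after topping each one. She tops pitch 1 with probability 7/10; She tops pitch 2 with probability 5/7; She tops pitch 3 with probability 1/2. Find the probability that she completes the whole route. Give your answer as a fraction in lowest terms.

Multiplying along the chain,
P = 7/10 × 5/7 × 1/2 = 35/140 = 1/4.

1/4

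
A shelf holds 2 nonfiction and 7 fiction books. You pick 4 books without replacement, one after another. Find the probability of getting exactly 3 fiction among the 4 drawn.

5/9

One ordering (fiction drawn first) has probability 7/9 × 6/8 × 5/7 × 2/6 = 420/3024 = 5/36.
There are C(4,3) = 4 such orderings, each equally likely, so P = 4 × 5/36 = 5/9.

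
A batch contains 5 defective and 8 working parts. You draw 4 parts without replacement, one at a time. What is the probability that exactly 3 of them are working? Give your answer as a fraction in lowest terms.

One ordering (working drawn first) has probability 8/13 × 7/12 × 6/11 × 5/10 = 1680/17160 = 14/143.
There are C(4,3) = 4 such orderings, each equally likely, so P = 4 × 14/143 = 56/143.

56/143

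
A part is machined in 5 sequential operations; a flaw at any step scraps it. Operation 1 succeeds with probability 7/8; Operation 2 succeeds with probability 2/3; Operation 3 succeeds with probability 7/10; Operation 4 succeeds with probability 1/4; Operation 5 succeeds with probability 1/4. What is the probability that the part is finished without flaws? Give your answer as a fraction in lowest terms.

49/1920

The events are sequential, so multiply the conditional probabilities:
P = 7/8 × 2/3 × 7/10 × 1/4 × 1/4 = 98/3840 = 49/1920.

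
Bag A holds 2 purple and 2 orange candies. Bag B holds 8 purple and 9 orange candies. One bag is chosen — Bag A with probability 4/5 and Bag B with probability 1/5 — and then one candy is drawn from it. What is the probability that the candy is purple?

42/85

From Bag A: P(purple) = 2/4.
From Bag B: P(purple) = 8/17.
Total probability = (4/5)(2/4) + (1/5)(8/17) = 42/85.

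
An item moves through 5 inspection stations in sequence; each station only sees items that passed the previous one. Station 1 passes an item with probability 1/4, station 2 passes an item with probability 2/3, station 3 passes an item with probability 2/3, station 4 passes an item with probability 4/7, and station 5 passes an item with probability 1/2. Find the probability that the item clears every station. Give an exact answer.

2/63

Multiplying along the chain,
P = 1/4 × 2/3 × 2/3 × 4/7 × 1/2 = 16/504 = 2/63.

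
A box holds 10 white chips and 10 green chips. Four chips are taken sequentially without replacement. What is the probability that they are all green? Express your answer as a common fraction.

14/323

P(all green) = 10/20 × 9/19 × 8/18 × 7/17 = 5040/116280 = 14/323.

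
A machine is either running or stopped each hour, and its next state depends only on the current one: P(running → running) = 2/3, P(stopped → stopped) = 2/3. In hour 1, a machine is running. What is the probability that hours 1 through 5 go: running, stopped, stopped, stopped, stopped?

8/81

Hour 1 is given. For each transition, use the conditional probability from the current state:
P(stopped | running) = 1/3; P(stopped | stopped) = 2/3; P(stopped | stopped) = 2/3; P(stopped | stopped) = 2/3.
P = 1/3 × 2/3 × 2/3 × 2/3 = 8/81.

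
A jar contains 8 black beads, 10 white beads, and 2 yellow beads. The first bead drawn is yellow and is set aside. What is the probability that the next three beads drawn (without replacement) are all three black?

With the first bead removed, 8 black remain out of 19.
P = 8/19 × 7/18 × 6/17 = 336/5814 = 56/969.

56/969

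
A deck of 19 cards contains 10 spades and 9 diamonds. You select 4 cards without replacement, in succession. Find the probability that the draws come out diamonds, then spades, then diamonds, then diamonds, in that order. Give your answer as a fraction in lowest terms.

35/646

Chain rule:
P = 9/19 × 10/18 × 8/17 × 7/16 = 5040/93024 = 35/646.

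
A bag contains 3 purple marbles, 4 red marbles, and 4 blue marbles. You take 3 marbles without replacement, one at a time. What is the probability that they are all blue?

4/165

P(all blue) = 4/11 × 3/10 × 2/9 = 24/990 = 4/165.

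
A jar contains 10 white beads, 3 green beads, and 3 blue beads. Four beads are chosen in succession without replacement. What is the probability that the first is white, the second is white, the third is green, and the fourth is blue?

27/1456

Each draw changes the counts, so multiply the conditional probabilities along the sequence:
P = 10/16 × 9/15 × 3/14 × 3/13 = 810/43680 = 27/1456.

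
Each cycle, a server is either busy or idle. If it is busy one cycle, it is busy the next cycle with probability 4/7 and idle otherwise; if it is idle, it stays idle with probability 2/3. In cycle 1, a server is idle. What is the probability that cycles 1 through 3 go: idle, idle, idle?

Cycle 1 is given. For each transition, use the conditional probability from the current state:
P(idle | idle) = 2/3; P(idle | idle) = 2/3.
P = 2/3 × 2/3 = 4/9.

4/9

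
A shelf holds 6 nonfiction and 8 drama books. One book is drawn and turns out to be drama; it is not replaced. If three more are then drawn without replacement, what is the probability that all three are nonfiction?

With the first book removed, 6 nonfiction remain out of 13.
P = 6/13 × 5/12 × 4/11 = 120/1716 = 10/143.

10/143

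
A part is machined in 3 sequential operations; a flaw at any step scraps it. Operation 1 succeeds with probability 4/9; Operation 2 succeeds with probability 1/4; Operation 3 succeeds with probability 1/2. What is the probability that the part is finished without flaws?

1/18

The events are sequential, so multiply the conditional probabilities:
P = 4/9 × 1/4 × 1/2 = 4/72 = 1/18.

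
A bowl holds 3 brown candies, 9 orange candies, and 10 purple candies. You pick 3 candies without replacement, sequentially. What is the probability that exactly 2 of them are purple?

27/77

One ordering (purple drawn first) has probability 10/22 × 9/21 × 12/20 = 1080/9240 = 9/77.
There are C(3,2) = 3 such orderings, each equally likely, so P = 3 × 9/77 = 27/77.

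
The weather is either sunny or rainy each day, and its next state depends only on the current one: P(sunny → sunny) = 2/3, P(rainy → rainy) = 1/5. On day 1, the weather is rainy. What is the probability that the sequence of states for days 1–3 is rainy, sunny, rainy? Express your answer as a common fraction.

4/15

Day 1 is given. For each transition, use the conditional probability from the current state:
P(sunny | rainy) = 4/5; P(rainy | sunny) = 1/3.
P = 4/5 × 1/3 = 4/15.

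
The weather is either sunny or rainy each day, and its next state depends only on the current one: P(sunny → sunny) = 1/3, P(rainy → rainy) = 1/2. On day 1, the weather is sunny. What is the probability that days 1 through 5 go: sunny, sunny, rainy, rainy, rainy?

1/18

Day 1 is given. For each transition, use the conditional probability from the current state:
P(sunny | sunny) = 1/3; P(rainy | sunny) = 2/3; P(rainy | rainy) = 1/2; P(rainy | rainy) = 1/2.
P = 1/3 × 2/3 × 1/2 × 1/2 = 2/36 = 1/18.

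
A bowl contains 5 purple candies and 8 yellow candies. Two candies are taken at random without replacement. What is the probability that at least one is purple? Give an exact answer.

25/39

P(no purple) = 8/13 × 7/12 = 56/156 = 14/39.
P(at least one) = 1 − 14/39 = 25/39.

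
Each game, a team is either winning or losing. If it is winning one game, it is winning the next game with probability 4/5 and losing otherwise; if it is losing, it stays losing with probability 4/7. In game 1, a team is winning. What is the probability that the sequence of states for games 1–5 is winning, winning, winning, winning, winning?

256/625

Game 1 is given. For each transition, use the conditional probability from the current state:
P(winning | winning) = 4/5; P(winning | winning) = 4/5; P(winning | winning) = 4/5; P(winning | winning) = 4/5.
P = 4/5 × 4/5 × 4/5 × 4/5 = 256/625.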